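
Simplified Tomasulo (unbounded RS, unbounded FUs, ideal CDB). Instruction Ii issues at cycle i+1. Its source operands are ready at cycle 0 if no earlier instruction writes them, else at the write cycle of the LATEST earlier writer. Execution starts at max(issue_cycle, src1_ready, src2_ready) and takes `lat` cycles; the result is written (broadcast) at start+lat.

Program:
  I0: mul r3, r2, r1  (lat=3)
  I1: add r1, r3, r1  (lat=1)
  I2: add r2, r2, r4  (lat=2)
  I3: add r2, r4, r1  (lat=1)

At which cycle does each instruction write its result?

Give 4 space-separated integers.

I0 mul r3: issue@1 deps=(None,None) exec_start@1 write@4
I1 add r1: issue@2 deps=(0,None) exec_start@4 write@5
I2 add r2: issue@3 deps=(None,None) exec_start@3 write@5
I3 add r2: issue@4 deps=(None,1) exec_start@5 write@6

Answer: 4 5 5 6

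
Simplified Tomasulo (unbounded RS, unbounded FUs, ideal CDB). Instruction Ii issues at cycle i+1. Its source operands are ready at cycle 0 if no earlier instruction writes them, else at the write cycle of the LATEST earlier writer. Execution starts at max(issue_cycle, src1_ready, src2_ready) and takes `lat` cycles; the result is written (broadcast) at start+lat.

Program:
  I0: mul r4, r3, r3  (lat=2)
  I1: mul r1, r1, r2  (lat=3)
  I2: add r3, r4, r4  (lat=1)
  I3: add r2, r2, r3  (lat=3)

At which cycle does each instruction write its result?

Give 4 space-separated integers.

Answer: 3 5 4 7

Derivation:
I0 mul r4: issue@1 deps=(None,None) exec_start@1 write@3
I1 mul r1: issue@2 deps=(None,None) exec_start@2 write@5
I2 add r3: issue@3 deps=(0,0) exec_start@3 write@4
I3 add r2: issue@4 deps=(None,2) exec_start@4 write@7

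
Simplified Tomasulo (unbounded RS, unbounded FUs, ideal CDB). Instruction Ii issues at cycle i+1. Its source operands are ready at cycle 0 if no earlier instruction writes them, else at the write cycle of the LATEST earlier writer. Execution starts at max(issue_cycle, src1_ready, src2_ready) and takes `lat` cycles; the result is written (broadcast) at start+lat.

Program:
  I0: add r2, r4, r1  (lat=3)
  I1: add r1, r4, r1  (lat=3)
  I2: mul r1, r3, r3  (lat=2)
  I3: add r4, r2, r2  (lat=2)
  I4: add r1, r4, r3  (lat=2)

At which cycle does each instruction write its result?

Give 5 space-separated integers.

Answer: 4 5 5 6 8

Derivation:
I0 add r2: issue@1 deps=(None,None) exec_start@1 write@4
I1 add r1: issue@2 deps=(None,None) exec_start@2 write@5
I2 mul r1: issue@3 deps=(None,None) exec_start@3 write@5
I3 add r4: issue@4 deps=(0,0) exec_start@4 write@6
I4 add r1: issue@5 deps=(3,None) exec_start@6 write@8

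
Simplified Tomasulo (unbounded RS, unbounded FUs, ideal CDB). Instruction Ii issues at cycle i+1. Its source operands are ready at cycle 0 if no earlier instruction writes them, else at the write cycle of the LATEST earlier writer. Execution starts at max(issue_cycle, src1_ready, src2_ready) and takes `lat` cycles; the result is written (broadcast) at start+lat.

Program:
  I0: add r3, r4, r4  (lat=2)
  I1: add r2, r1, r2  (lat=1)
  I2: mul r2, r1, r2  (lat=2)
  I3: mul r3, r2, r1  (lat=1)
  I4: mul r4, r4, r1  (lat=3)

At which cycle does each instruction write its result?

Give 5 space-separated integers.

Answer: 3 3 5 6 8

Derivation:
I0 add r3: issue@1 deps=(None,None) exec_start@1 write@3
I1 add r2: issue@2 deps=(None,None) exec_start@2 write@3
I2 mul r2: issue@3 deps=(None,1) exec_start@3 write@5
I3 mul r3: issue@4 deps=(2,None) exec_start@5 write@6
I4 mul r4: issue@5 deps=(None,None) exec_start@5 write@8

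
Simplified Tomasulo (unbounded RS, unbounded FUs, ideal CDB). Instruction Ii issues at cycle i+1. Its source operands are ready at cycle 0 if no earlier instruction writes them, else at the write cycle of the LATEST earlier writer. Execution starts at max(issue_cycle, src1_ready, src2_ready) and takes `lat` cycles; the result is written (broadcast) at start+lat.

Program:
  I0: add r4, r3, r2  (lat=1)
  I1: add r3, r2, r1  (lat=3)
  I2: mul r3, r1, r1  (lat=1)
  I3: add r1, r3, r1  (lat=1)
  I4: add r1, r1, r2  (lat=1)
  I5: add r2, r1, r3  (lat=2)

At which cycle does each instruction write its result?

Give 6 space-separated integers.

I0 add r4: issue@1 deps=(None,None) exec_start@1 write@2
I1 add r3: issue@2 deps=(None,None) exec_start@2 write@5
I2 mul r3: issue@3 deps=(None,None) exec_start@3 write@4
I3 add r1: issue@4 deps=(2,None) exec_start@4 write@5
I4 add r1: issue@5 deps=(3,None) exec_start@5 write@6
I5 add r2: issue@6 deps=(4,2) exec_start@6 write@8

Answer: 2 5 4 5 6 8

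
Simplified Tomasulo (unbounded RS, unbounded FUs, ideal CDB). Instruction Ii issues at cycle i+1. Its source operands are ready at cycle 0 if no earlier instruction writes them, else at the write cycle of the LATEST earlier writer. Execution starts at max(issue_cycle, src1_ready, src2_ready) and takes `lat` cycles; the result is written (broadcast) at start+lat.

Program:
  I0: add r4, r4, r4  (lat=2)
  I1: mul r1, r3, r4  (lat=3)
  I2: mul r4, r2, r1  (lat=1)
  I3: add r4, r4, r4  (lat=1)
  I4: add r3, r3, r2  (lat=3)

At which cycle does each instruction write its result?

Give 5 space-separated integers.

I0 add r4: issue@1 deps=(None,None) exec_start@1 write@3
I1 mul r1: issue@2 deps=(None,0) exec_start@3 write@6
I2 mul r4: issue@3 deps=(None,1) exec_start@6 write@7
I3 add r4: issue@4 deps=(2,2) exec_start@7 write@8
I4 add r3: issue@5 deps=(None,None) exec_start@5 write@8

Answer: 3 6 7 8 8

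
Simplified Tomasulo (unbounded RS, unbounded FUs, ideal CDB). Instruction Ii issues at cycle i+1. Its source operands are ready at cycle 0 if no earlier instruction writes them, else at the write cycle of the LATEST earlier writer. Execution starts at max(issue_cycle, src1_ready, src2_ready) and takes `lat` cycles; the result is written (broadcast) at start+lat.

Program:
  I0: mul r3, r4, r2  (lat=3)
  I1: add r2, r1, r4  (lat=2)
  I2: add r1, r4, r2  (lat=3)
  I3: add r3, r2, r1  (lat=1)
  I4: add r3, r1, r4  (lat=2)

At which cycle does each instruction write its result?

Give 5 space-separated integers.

I0 mul r3: issue@1 deps=(None,None) exec_start@1 write@4
I1 add r2: issue@2 deps=(None,None) exec_start@2 write@4
I2 add r1: issue@3 deps=(None,1) exec_start@4 write@7
I3 add r3: issue@4 deps=(1,2) exec_start@7 write@8
I4 add r3: issue@5 deps=(2,None) exec_start@7 write@9

Answer: 4 4 7 8 9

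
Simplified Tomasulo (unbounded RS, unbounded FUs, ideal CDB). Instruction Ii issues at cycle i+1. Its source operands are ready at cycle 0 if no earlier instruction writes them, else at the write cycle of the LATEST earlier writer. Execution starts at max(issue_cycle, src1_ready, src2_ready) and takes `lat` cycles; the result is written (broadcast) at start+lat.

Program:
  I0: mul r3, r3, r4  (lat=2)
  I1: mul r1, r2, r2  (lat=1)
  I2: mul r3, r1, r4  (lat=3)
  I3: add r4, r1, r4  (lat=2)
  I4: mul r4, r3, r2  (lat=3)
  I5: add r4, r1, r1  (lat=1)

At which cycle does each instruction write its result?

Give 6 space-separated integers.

I0 mul r3: issue@1 deps=(None,None) exec_start@1 write@3
I1 mul r1: issue@2 deps=(None,None) exec_start@2 write@3
I2 mul r3: issue@3 deps=(1,None) exec_start@3 write@6
I3 add r4: issue@4 deps=(1,None) exec_start@4 write@6
I4 mul r4: issue@5 deps=(2,None) exec_start@6 write@9
I5 add r4: issue@6 deps=(1,1) exec_start@6 write@7

Answer: 3 3 6 6 9 7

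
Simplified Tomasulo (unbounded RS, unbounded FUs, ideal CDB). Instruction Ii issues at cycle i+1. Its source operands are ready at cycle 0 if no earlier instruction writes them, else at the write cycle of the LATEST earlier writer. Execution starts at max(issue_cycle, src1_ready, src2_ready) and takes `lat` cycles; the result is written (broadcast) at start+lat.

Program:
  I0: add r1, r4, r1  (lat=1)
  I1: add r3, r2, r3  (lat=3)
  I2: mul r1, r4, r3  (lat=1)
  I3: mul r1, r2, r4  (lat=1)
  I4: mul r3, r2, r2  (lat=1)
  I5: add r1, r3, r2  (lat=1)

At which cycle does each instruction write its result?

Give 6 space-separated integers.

I0 add r1: issue@1 deps=(None,None) exec_start@1 write@2
I1 add r3: issue@2 deps=(None,None) exec_start@2 write@5
I2 mul r1: issue@3 deps=(None,1) exec_start@5 write@6
I3 mul r1: issue@4 deps=(None,None) exec_start@4 write@5
I4 mul r3: issue@5 deps=(None,None) exec_start@5 write@6
I5 add r1: issue@6 deps=(4,None) exec_start@6 write@7

Answer: 2 5 6 5 6 7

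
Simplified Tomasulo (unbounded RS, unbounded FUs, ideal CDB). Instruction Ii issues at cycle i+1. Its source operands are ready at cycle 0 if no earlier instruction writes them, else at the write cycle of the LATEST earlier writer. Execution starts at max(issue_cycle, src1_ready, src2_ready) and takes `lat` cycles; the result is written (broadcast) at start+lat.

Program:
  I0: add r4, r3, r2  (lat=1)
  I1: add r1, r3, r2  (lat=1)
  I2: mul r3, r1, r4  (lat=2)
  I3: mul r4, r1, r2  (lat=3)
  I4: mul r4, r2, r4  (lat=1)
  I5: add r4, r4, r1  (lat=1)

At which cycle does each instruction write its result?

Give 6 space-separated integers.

I0 add r4: issue@1 deps=(None,None) exec_start@1 write@2
I1 add r1: issue@2 deps=(None,None) exec_start@2 write@3
I2 mul r3: issue@3 deps=(1,0) exec_start@3 write@5
I3 mul r4: issue@4 deps=(1,None) exec_start@4 write@7
I4 mul r4: issue@5 deps=(None,3) exec_start@7 write@8
I5 add r4: issue@6 deps=(4,1) exec_start@8 write@9

Answer: 2 3 5 7 8 9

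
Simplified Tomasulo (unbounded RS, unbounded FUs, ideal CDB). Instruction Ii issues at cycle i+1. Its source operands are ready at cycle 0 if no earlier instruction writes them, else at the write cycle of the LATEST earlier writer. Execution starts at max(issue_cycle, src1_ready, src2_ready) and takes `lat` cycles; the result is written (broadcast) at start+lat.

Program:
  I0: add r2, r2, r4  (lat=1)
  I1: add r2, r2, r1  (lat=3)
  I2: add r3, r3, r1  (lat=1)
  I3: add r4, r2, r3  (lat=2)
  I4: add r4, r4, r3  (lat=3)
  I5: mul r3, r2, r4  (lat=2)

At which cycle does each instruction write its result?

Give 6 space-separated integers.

Answer: 2 5 4 7 10 12

Derivation:
I0 add r2: issue@1 deps=(None,None) exec_start@1 write@2
I1 add r2: issue@2 deps=(0,None) exec_start@2 write@5
I2 add r3: issue@3 deps=(None,None) exec_start@3 write@4
I3 add r4: issue@4 deps=(1,2) exec_start@5 write@7
I4 add r4: issue@5 deps=(3,2) exec_start@7 write@10
I5 mul r3: issue@6 deps=(1,4) exec_start@10 write@12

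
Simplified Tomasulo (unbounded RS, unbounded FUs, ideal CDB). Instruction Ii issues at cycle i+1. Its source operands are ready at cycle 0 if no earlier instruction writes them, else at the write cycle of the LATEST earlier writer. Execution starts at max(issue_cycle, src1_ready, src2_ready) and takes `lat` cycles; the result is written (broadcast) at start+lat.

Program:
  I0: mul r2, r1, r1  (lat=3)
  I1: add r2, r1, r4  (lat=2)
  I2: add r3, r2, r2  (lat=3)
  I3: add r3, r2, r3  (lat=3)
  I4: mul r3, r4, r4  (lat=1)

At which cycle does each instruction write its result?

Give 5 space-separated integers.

I0 mul r2: issue@1 deps=(None,None) exec_start@1 write@4
I1 add r2: issue@2 deps=(None,None) exec_start@2 write@4
I2 add r3: issue@3 deps=(1,1) exec_start@4 write@7
I3 add r3: issue@4 deps=(1,2) exec_start@7 write@10
I4 mul r3: issue@5 deps=(None,None) exec_start@5 write@6

Answer: 4 4 7 10 6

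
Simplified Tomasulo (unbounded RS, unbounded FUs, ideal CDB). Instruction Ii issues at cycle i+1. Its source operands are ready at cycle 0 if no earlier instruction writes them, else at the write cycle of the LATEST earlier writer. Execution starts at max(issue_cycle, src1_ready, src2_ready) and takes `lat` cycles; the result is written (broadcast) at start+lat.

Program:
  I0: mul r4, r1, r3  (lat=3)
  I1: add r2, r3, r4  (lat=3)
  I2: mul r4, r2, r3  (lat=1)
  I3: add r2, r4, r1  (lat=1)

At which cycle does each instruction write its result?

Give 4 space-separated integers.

I0 mul r4: issue@1 deps=(None,None) exec_start@1 write@4
I1 add r2: issue@2 deps=(None,0) exec_start@4 write@7
I2 mul r4: issue@3 deps=(1,None) exec_start@7 write@8
I3 add r2: issue@4 deps=(2,None) exec_start@8 write@9

Answer: 4 7 8 9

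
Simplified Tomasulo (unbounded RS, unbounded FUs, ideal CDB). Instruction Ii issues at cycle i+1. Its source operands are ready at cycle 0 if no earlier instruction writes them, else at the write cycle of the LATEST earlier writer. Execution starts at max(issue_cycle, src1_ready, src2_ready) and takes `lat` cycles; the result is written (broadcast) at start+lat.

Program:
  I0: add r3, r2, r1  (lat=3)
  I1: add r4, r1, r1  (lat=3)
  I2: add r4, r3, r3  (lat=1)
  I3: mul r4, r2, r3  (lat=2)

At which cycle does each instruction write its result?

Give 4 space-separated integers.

Answer: 4 5 5 6

Derivation:
I0 add r3: issue@1 deps=(None,None) exec_start@1 write@4
I1 add r4: issue@2 deps=(None,None) exec_start@2 write@5
I2 add r4: issue@3 deps=(0,0) exec_start@4 write@5
I3 mul r4: issue@4 deps=(None,0) exec_start@4 write@6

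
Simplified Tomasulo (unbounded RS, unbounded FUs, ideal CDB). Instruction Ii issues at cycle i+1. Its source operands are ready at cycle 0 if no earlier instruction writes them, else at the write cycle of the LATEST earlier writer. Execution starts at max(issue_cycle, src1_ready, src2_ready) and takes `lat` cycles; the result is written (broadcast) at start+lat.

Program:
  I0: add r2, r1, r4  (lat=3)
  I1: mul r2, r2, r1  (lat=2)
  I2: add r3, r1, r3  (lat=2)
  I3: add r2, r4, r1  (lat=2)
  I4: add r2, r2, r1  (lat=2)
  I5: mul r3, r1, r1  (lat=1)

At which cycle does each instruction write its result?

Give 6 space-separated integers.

I0 add r2: issue@1 deps=(None,None) exec_start@1 write@4
I1 mul r2: issue@2 deps=(0,None) exec_start@4 write@6
I2 add r3: issue@3 deps=(None,None) exec_start@3 write@5
I3 add r2: issue@4 deps=(None,None) exec_start@4 write@6
I4 add r2: issue@5 deps=(3,None) exec_start@6 write@8
I5 mul r3: issue@6 deps=(None,None) exec_start@6 write@7

Answer: 4 6 5 6 8 7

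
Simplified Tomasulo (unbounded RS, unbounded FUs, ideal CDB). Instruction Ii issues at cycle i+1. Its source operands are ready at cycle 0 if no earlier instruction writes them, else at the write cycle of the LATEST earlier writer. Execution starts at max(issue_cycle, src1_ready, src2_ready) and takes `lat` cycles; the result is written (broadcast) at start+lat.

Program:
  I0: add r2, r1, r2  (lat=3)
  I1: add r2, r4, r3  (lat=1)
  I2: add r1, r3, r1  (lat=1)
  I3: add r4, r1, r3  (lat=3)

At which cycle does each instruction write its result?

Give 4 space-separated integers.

I0 add r2: issue@1 deps=(None,None) exec_start@1 write@4
I1 add r2: issue@2 deps=(None,None) exec_start@2 write@3
I2 add r1: issue@3 deps=(None,None) exec_start@3 write@4
I3 add r4: issue@4 deps=(2,None) exec_start@4 write@7

Answer: 4 3 4 7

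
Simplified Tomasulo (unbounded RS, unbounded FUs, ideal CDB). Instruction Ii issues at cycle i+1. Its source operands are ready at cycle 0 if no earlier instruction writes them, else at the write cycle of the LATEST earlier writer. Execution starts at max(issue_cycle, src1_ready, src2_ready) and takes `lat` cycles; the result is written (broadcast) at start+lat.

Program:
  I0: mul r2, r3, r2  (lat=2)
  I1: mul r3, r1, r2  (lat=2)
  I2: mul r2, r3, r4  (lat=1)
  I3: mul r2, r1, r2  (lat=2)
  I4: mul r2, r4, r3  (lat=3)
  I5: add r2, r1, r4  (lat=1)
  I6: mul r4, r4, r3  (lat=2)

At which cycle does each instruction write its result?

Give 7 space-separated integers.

Answer: 3 5 6 8 8 7 9

Derivation:
I0 mul r2: issue@1 deps=(None,None) exec_start@1 write@3
I1 mul r3: issue@2 deps=(None,0) exec_start@3 write@5
I2 mul r2: issue@3 deps=(1,None) exec_start@5 write@6
I3 mul r2: issue@4 deps=(None,2) exec_start@6 write@8
I4 mul r2: issue@5 deps=(None,1) exec_start@5 write@8
I5 add r2: issue@6 deps=(None,None) exec_start@6 write@7
I6 mul r4: issue@7 deps=(None,1) exec_start@7 write@9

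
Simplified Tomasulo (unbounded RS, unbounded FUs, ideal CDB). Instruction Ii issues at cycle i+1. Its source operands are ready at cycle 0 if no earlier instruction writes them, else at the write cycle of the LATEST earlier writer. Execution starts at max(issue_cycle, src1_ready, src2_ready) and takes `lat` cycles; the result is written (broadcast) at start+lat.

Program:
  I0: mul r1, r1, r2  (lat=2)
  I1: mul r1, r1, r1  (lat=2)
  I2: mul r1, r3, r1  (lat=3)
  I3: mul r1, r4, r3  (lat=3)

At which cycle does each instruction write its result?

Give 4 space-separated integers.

Answer: 3 5 8 7

Derivation:
I0 mul r1: issue@1 deps=(None,None) exec_start@1 write@3
I1 mul r1: issue@2 deps=(0,0) exec_start@3 write@5
I2 mul r1: issue@3 deps=(None,1) exec_start@5 write@8
I3 mul r1: issue@4 deps=(None,None) exec_start@4 write@7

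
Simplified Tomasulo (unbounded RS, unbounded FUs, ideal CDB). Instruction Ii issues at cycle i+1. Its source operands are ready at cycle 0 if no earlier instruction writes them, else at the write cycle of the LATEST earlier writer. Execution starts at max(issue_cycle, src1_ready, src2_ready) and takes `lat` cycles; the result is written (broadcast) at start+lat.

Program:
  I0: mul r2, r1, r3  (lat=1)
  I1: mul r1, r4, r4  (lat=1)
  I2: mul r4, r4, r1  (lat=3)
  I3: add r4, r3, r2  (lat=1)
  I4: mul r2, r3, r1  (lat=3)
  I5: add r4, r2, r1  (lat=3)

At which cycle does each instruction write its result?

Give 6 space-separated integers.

I0 mul r2: issue@1 deps=(None,None) exec_start@1 write@2
I1 mul r1: issue@2 deps=(None,None) exec_start@2 write@3
I2 mul r4: issue@3 deps=(None,1) exec_start@3 write@6
I3 add r4: issue@4 deps=(None,0) exec_start@4 write@5
I4 mul r2: issue@5 deps=(None,1) exec_start@5 write@8
I5 add r4: issue@6 deps=(4,1) exec_start@8 write@11

Answer: 2 3 6 5 8 11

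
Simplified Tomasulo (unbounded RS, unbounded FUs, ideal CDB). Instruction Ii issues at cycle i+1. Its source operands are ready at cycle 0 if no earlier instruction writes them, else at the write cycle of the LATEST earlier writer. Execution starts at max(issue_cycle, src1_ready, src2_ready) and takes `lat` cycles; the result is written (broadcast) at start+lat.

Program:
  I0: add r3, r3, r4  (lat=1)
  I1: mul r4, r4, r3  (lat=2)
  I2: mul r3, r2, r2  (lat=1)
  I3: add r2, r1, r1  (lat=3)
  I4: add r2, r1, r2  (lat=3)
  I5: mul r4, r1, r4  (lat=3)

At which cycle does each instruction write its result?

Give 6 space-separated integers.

Answer: 2 4 4 7 10 9

Derivation:
I0 add r3: issue@1 deps=(None,None) exec_start@1 write@2
I1 mul r4: issue@2 deps=(None,0) exec_start@2 write@4
I2 mul r3: issue@3 deps=(None,None) exec_start@3 write@4
I3 add r2: issue@4 deps=(None,None) exec_start@4 write@7
I4 add r2: issue@5 deps=(None,3) exec_start@7 write@10
I5 mul r4: issue@6 deps=(None,1) exec_start@6 write@9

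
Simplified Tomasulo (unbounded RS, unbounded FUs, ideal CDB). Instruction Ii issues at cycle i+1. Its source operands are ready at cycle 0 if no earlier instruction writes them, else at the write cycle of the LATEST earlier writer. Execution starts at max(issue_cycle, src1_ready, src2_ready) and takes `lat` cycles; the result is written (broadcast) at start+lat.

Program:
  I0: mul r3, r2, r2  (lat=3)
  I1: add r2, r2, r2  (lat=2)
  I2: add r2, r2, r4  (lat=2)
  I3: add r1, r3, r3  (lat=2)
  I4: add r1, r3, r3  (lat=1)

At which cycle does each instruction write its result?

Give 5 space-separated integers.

Answer: 4 4 6 6 6

Derivation:
I0 mul r3: issue@1 deps=(None,None) exec_start@1 write@4
I1 add r2: issue@2 deps=(None,None) exec_start@2 write@4
I2 add r2: issue@3 deps=(1,None) exec_start@4 write@6
I3 add r1: issue@4 deps=(0,0) exec_start@4 write@6
I4 add r1: issue@5 deps=(0,0) exec_start@5 write@6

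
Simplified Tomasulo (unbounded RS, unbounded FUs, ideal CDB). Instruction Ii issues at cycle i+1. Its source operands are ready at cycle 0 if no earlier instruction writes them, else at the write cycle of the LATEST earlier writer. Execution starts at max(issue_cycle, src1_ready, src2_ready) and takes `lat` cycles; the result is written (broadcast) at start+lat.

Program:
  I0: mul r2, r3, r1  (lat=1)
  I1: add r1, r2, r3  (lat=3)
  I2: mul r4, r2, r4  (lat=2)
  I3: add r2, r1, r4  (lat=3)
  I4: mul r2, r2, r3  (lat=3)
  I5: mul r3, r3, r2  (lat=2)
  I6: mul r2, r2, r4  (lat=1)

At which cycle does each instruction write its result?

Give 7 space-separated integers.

I0 mul r2: issue@1 deps=(None,None) exec_start@1 write@2
I1 add r1: issue@2 deps=(0,None) exec_start@2 write@5
I2 mul r4: issue@3 deps=(0,None) exec_start@3 write@5
I3 add r2: issue@4 deps=(1,2) exec_start@5 write@8
I4 mul r2: issue@5 deps=(3,None) exec_start@8 write@11
I5 mul r3: issue@6 deps=(None,4) exec_start@11 write@13
I6 mul r2: issue@7 deps=(4,2) exec_start@11 write@12

Answer: 2 5 5 8 11 13 12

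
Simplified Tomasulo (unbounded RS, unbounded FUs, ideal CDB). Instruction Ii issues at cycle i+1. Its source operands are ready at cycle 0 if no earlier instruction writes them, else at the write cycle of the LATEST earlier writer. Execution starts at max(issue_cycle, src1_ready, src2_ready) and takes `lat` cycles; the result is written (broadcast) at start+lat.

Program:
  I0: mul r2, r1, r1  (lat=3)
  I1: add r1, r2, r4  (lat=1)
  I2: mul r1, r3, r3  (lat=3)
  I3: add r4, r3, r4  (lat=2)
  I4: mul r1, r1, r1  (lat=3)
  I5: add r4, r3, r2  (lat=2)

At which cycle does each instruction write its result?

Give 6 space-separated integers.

Answer: 4 5 6 6 9 8

Derivation:
I0 mul r2: issue@1 deps=(None,None) exec_start@1 write@4
I1 add r1: issue@2 deps=(0,None) exec_start@4 write@5
I2 mul r1: issue@3 deps=(None,None) exec_start@3 write@6
I3 add r4: issue@4 deps=(None,None) exec_start@4 write@6
I4 mul r1: issue@5 deps=(2,2) exec_start@6 write@9
I5 add r4: issue@6 deps=(None,0) exec_start@6 write@8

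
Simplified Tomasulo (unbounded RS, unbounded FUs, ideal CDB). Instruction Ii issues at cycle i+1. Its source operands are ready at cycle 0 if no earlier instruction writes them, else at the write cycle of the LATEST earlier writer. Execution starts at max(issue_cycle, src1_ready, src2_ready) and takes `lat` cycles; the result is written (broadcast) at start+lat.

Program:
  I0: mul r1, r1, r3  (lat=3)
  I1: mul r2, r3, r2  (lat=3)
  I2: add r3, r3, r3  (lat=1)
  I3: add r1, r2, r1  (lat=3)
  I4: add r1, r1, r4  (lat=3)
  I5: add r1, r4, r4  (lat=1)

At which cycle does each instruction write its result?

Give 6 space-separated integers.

I0 mul r1: issue@1 deps=(None,None) exec_start@1 write@4
I1 mul r2: issue@2 deps=(None,None) exec_start@2 write@5
I2 add r3: issue@3 deps=(None,None) exec_start@3 write@4
I3 add r1: issue@4 deps=(1,0) exec_start@5 write@8
I4 add r1: issue@5 deps=(3,None) exec_start@8 write@11
I5 add r1: issue@6 deps=(None,None) exec_start@6 write@7

Answer: 4 5 4 8 11 7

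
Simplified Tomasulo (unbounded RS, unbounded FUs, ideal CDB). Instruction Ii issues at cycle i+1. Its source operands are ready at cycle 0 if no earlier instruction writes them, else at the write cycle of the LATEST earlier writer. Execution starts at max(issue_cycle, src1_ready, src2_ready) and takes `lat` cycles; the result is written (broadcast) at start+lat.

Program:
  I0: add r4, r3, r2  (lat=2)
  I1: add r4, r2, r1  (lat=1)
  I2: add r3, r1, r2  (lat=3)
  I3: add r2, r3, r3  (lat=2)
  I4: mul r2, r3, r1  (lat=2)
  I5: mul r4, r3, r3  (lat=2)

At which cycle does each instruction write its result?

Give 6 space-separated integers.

Answer: 3 3 6 8 8 8

Derivation:
I0 add r4: issue@1 deps=(None,None) exec_start@1 write@3
I1 add r4: issue@2 deps=(None,None) exec_start@2 write@3
I2 add r3: issue@3 deps=(None,None) exec_start@3 write@6
I3 add r2: issue@4 deps=(2,2) exec_start@6 write@8
I4 mul r2: issue@5 deps=(2,None) exec_start@6 write@8
I5 mul r4: issue@6 deps=(2,2) exec_start@6 write@8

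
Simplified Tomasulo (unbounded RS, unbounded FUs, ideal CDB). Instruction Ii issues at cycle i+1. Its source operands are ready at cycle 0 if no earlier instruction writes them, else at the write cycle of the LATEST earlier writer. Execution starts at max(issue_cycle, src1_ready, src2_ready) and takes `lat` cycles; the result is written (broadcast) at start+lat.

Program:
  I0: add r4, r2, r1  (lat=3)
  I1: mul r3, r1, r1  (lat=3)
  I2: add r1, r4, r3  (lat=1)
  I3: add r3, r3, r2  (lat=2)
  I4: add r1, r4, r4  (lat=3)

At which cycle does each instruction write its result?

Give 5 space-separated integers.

Answer: 4 5 6 7 8

Derivation:
I0 add r4: issue@1 deps=(None,None) exec_start@1 write@4
I1 mul r3: issue@2 deps=(None,None) exec_start@2 write@5
I2 add r1: issue@3 deps=(0,1) exec_start@5 write@6
I3 add r3: issue@4 deps=(1,None) exec_start@5 write@7
I4 add r1: issue@5 deps=(0,0) exec_start@5 write@8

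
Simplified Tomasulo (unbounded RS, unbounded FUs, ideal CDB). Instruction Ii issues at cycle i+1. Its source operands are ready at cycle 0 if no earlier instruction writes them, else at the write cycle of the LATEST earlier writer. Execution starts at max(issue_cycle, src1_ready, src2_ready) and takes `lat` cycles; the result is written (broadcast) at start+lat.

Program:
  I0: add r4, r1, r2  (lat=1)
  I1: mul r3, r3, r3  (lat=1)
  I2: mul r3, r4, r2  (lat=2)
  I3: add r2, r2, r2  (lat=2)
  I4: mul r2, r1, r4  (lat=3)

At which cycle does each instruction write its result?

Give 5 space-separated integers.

I0 add r4: issue@1 deps=(None,None) exec_start@1 write@2
I1 mul r3: issue@2 deps=(None,None) exec_start@2 write@3
I2 mul r3: issue@3 deps=(0,None) exec_start@3 write@5
I3 add r2: issue@4 deps=(None,None) exec_start@4 write@6
I4 mul r2: issue@5 deps=(None,0) exec_start@5 write@8

Answer: 2 3 5 6 8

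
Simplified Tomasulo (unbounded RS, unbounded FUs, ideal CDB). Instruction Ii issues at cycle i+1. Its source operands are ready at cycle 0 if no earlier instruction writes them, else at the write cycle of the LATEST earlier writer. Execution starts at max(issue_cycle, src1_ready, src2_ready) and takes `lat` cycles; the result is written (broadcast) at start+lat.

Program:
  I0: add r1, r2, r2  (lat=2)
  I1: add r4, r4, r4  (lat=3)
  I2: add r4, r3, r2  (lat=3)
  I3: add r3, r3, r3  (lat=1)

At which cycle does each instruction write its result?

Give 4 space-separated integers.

Answer: 3 5 6 5

Derivation:
I0 add r1: issue@1 deps=(None,None) exec_start@1 write@3
I1 add r4: issue@2 deps=(None,None) exec_start@2 write@5
I2 add r4: issue@3 deps=(None,None) exec_start@3 write@6
I3 add r3: issue@4 deps=(None,None) exec_start@4 write@5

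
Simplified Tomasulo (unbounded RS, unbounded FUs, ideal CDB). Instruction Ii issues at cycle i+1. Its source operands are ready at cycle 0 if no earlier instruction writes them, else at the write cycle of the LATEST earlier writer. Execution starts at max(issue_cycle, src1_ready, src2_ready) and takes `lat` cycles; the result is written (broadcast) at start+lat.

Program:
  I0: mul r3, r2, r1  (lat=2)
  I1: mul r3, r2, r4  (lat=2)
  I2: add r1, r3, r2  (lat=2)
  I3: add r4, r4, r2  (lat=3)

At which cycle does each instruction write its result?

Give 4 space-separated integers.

Answer: 3 4 6 7

Derivation:
I0 mul r3: issue@1 deps=(None,None) exec_start@1 write@3
I1 mul r3: issue@2 deps=(None,None) exec_start@2 write@4
I2 add r1: issue@3 deps=(1,None) exec_start@4 write@6
I3 add r4: issue@4 deps=(None,None) exec_start@4 write@7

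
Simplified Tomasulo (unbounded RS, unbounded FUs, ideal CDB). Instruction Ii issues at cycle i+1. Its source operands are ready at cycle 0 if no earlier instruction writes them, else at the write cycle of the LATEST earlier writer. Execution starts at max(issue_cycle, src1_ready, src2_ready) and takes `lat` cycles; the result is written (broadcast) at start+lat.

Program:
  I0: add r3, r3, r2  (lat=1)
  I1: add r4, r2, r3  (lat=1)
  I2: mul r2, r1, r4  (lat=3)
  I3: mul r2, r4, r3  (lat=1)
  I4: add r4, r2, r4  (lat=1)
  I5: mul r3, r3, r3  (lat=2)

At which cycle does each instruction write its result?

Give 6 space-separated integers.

Answer: 2 3 6 5 6 8

Derivation:
I0 add r3: issue@1 deps=(None,None) exec_start@1 write@2
I1 add r4: issue@2 deps=(None,0) exec_start@2 write@3
I2 mul r2: issue@3 deps=(None,1) exec_start@3 write@6
I3 mul r2: issue@4 deps=(1,0) exec_start@4 write@5
I4 add r4: issue@5 deps=(3,1) exec_start@5 write@6
I5 mul r3: issue@6 deps=(0,0) exec_start@6 write@8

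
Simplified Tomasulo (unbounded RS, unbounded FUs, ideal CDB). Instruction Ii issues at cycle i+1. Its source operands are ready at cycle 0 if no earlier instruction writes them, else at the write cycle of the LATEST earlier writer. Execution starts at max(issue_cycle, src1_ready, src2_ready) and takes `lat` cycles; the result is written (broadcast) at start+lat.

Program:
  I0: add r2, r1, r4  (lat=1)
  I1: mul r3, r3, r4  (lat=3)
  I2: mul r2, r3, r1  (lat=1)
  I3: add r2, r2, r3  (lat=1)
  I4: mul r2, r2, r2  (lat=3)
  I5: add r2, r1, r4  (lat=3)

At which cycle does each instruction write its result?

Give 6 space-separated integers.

I0 add r2: issue@1 deps=(None,None) exec_start@1 write@2
I1 mul r3: issue@2 deps=(None,None) exec_start@2 write@5
I2 mul r2: issue@3 deps=(1,None) exec_start@5 write@6
I3 add r2: issue@4 deps=(2,1) exec_start@6 write@7
I4 mul r2: issue@5 deps=(3,3) exec_start@7 write@10
I5 add r2: issue@6 deps=(None,None) exec_start@6 write@9

Answer: 2 5 6 7 10 9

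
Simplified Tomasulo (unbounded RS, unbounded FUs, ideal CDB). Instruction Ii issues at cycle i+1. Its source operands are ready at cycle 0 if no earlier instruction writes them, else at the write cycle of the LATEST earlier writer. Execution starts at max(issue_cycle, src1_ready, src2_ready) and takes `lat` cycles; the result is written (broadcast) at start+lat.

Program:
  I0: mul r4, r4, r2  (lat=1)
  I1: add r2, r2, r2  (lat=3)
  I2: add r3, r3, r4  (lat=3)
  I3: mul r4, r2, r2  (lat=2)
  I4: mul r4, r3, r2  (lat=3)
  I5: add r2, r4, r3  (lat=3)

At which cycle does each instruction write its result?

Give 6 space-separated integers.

Answer: 2 5 6 7 9 12

Derivation:
I0 mul r4: issue@1 deps=(None,None) exec_start@1 write@2
I1 add r2: issue@2 deps=(None,None) exec_start@2 write@5
I2 add r3: issue@3 deps=(None,0) exec_start@3 write@6
I3 mul r4: issue@4 deps=(1,1) exec_start@5 write@7
I4 mul r4: issue@5 deps=(2,1) exec_start@6 write@9
I5 add r2: issue@6 deps=(4,2) exec_start@9 write@12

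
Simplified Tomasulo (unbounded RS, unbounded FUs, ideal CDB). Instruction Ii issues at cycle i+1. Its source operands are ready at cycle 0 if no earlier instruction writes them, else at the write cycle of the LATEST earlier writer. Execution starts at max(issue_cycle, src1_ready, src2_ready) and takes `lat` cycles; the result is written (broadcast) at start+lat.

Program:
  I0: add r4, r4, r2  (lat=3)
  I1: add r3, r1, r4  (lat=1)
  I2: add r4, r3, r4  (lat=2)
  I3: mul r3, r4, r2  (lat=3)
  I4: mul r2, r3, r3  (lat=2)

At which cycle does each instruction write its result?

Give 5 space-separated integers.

I0 add r4: issue@1 deps=(None,None) exec_start@1 write@4
I1 add r3: issue@2 deps=(None,0) exec_start@4 write@5
I2 add r4: issue@3 deps=(1,0) exec_start@5 write@7
I3 mul r3: issue@4 deps=(2,None) exec_start@7 write@10
I4 mul r2: issue@5 deps=(3,3) exec_start@10 write@12

Answer: 4 5 7 10 12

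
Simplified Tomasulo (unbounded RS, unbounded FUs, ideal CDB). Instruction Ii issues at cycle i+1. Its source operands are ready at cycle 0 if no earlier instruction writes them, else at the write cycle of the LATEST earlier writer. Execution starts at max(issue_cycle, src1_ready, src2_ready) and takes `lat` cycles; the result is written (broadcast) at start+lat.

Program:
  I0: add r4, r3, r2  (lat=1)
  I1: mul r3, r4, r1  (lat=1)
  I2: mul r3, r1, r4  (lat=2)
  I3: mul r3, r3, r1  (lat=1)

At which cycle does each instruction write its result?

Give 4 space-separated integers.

Answer: 2 3 5 6

Derivation:
I0 add r4: issue@1 deps=(None,None) exec_start@1 write@2
I1 mul r3: issue@2 deps=(0,None) exec_start@2 write@3
I2 mul r3: issue@3 deps=(None,0) exec_start@3 write@5
I3 mul r3: issue@4 deps=(2,None) exec_start@5 write@6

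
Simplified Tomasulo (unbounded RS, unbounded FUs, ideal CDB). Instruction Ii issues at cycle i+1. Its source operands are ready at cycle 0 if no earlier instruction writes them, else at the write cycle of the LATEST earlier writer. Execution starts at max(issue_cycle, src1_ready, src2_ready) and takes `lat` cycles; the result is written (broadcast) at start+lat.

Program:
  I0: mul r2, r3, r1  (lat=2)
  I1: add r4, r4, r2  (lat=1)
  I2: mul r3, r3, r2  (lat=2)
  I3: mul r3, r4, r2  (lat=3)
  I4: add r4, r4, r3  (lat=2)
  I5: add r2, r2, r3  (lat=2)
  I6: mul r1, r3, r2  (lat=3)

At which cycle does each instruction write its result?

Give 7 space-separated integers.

I0 mul r2: issue@1 deps=(None,None) exec_start@1 write@3
I1 add r4: issue@2 deps=(None,0) exec_start@3 write@4
I2 mul r3: issue@3 deps=(None,0) exec_start@3 write@5
I3 mul r3: issue@4 deps=(1,0) exec_start@4 write@7
I4 add r4: issue@5 deps=(1,3) exec_start@7 write@9
I5 add r2: issue@6 deps=(0,3) exec_start@7 write@9
I6 mul r1: issue@7 deps=(3,5) exec_start@9 write@12

Answer: 3 4 5 7 9 9 12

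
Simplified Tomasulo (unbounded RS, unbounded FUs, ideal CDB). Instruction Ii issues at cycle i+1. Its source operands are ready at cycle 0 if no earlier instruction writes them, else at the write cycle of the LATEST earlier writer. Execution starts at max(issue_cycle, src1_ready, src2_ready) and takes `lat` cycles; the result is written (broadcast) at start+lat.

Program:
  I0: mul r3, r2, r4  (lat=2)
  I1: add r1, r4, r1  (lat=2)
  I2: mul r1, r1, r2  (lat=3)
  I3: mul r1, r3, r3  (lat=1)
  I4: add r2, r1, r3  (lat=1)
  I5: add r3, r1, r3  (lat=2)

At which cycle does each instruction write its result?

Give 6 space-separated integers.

I0 mul r3: issue@1 deps=(None,None) exec_start@1 write@3
I1 add r1: issue@2 deps=(None,None) exec_start@2 write@4
I2 mul r1: issue@3 deps=(1,None) exec_start@4 write@7
I3 mul r1: issue@4 deps=(0,0) exec_start@4 write@5
I4 add r2: issue@5 deps=(3,0) exec_start@5 write@6
I5 add r3: issue@6 deps=(3,0) exec_start@6 write@8

Answer: 3 4 7 5 6 8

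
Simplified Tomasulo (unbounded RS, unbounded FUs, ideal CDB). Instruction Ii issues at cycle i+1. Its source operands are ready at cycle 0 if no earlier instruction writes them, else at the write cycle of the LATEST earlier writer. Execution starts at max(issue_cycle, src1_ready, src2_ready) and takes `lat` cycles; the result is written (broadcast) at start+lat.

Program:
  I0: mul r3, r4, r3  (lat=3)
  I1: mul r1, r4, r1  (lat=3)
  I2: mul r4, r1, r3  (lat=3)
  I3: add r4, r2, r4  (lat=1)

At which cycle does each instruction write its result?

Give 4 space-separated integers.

Answer: 4 5 8 9

Derivation:
I0 mul r3: issue@1 deps=(None,None) exec_start@1 write@4
I1 mul r1: issue@2 deps=(None,None) exec_start@2 write@5
I2 mul r4: issue@3 deps=(1,0) exec_start@5 write@8
I3 add r4: issue@4 deps=(None,2) exec_start@8 write@9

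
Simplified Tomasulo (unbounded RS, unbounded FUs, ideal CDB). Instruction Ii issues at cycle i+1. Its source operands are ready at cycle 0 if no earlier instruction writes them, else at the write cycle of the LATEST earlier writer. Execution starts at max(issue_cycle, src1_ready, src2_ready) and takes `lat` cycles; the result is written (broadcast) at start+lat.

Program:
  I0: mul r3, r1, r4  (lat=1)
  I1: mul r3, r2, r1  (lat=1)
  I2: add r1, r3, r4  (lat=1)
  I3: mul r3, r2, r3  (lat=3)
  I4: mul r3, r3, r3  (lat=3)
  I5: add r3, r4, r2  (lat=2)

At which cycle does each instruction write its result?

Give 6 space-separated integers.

Answer: 2 3 4 7 10 8

Derivation:
I0 mul r3: issue@1 deps=(None,None) exec_start@1 write@2
I1 mul r3: issue@2 deps=(None,None) exec_start@2 write@3
I2 add r1: issue@3 deps=(1,None) exec_start@3 write@4
I3 mul r3: issue@4 deps=(None,1) exec_start@4 write@7
I4 mul r3: issue@5 deps=(3,3) exec_start@7 write@10
I5 add r3: issue@6 deps=(None,None) exec_start@6 write@8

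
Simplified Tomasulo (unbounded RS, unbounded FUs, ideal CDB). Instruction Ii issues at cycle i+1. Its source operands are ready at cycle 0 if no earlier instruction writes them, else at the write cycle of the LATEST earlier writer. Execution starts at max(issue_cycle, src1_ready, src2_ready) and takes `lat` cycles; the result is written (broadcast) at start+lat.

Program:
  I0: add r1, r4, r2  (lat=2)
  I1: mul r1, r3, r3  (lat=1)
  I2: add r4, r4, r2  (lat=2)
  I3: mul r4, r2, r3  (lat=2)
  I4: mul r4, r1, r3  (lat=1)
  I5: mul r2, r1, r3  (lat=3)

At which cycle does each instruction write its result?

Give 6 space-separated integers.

I0 add r1: issue@1 deps=(None,None) exec_start@1 write@3
I1 mul r1: issue@2 deps=(None,None) exec_start@2 write@3
I2 add r4: issue@3 deps=(None,None) exec_start@3 write@5
I3 mul r4: issue@4 deps=(None,None) exec_start@4 write@6
I4 mul r4: issue@5 deps=(1,None) exec_start@5 write@6
I5 mul r2: issue@6 deps=(1,None) exec_start@6 write@9

Answer: 3 3 5 6 6 9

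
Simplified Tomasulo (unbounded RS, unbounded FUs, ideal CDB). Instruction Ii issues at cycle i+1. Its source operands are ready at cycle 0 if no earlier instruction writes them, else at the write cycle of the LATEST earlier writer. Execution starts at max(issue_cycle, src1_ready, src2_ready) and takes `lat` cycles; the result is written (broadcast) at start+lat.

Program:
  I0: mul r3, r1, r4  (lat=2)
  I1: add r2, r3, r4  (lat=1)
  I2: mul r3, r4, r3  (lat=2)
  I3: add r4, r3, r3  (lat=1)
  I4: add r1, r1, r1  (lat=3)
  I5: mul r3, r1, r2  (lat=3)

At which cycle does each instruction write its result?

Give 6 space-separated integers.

Answer: 3 4 5 6 8 11

Derivation:
I0 mul r3: issue@1 deps=(None,None) exec_start@1 write@3
I1 add r2: issue@2 deps=(0,None) exec_start@3 write@4
I2 mul r3: issue@3 deps=(None,0) exec_start@3 write@5
I3 add r4: issue@4 deps=(2,2) exec_start@5 write@6
I4 add r1: issue@5 deps=(None,None) exec_start@5 write@8
I5 mul r3: issue@6 deps=(4,1) exec_start@8 write@11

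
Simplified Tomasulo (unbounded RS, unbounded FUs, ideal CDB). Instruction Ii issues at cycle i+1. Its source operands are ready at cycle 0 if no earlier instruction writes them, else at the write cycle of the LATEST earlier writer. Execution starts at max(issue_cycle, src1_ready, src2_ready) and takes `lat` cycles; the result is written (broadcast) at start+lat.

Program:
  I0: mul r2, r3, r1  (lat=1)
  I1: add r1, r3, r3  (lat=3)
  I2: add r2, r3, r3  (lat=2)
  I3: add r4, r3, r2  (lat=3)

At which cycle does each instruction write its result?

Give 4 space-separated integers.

Answer: 2 5 5 8

Derivation:
I0 mul r2: issue@1 deps=(None,None) exec_start@1 write@2
I1 add r1: issue@2 deps=(None,None) exec_start@2 write@5
I2 add r2: issue@3 deps=(None,None) exec_start@3 write@5
I3 add r4: issue@4 deps=(None,2) exec_start@5 write@8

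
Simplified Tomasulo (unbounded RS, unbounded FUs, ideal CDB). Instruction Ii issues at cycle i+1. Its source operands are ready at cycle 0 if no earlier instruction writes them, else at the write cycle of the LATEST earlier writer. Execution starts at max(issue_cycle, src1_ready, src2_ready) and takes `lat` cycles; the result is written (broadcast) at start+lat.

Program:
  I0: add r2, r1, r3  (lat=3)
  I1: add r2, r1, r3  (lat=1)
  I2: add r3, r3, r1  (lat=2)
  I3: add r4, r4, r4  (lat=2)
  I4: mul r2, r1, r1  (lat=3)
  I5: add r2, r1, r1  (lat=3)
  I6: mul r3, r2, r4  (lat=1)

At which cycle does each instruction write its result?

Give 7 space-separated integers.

I0 add r2: issue@1 deps=(None,None) exec_start@1 write@4
I1 add r2: issue@2 deps=(None,None) exec_start@2 write@3
I2 add r3: issue@3 deps=(None,None) exec_start@3 write@5
I3 add r4: issue@4 deps=(None,None) exec_start@4 write@6
I4 mul r2: issue@5 deps=(None,None) exec_start@5 write@8
I5 add r2: issue@6 deps=(None,None) exec_start@6 write@9
I6 mul r3: issue@7 deps=(5,3) exec_start@9 write@10

Answer: 4 3 5 6 8 9 10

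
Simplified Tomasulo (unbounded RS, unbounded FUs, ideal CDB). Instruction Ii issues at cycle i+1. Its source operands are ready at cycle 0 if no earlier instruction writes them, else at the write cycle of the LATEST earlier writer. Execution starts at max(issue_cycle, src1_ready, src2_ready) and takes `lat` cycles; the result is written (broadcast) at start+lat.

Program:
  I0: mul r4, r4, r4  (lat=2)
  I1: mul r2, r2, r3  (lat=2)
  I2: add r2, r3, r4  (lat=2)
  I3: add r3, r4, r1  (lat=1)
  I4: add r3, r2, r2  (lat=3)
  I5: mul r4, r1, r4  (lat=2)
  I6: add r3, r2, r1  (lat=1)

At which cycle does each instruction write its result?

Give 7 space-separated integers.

I0 mul r4: issue@1 deps=(None,None) exec_start@1 write@3
I1 mul r2: issue@2 deps=(None,None) exec_start@2 write@4
I2 add r2: issue@3 deps=(None,0) exec_start@3 write@5
I3 add r3: issue@4 deps=(0,None) exec_start@4 write@5
I4 add r3: issue@5 deps=(2,2) exec_start@5 write@8
I5 mul r4: issue@6 deps=(None,0) exec_start@6 write@8
I6 add r3: issue@7 deps=(2,None) exec_start@7 write@8

Answer: 3 4 5 5 8 8 8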